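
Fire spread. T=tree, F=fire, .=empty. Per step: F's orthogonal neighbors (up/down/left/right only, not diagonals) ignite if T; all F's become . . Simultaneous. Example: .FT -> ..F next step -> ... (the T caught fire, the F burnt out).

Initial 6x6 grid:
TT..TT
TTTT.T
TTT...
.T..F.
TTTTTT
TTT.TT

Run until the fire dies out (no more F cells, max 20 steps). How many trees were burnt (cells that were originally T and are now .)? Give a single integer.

Step 1: +1 fires, +1 burnt (F count now 1)
Step 2: +3 fires, +1 burnt (F count now 3)
Step 3: +2 fires, +3 burnt (F count now 2)
Step 4: +2 fires, +2 burnt (F count now 2)
Step 5: +3 fires, +2 burnt (F count now 3)
Step 6: +2 fires, +3 burnt (F count now 2)
Step 7: +3 fires, +2 burnt (F count now 3)
Step 8: +3 fires, +3 burnt (F count now 3)
Step 9: +2 fires, +3 burnt (F count now 2)
Step 10: +0 fires, +2 burnt (F count now 0)
Fire out after step 10
Initially T: 24, now '.': 33
Total burnt (originally-T cells now '.'): 21

Answer: 21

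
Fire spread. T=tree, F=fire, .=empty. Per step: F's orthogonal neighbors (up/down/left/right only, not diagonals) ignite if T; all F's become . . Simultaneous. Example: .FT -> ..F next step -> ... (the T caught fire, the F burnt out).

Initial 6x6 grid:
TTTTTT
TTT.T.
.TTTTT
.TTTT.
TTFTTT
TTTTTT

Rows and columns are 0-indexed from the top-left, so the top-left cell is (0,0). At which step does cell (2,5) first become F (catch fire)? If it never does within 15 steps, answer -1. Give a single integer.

Step 1: cell (2,5)='T' (+4 fires, +1 burnt)
Step 2: cell (2,5)='T' (+7 fires, +4 burnt)
Step 3: cell (2,5)='T' (+7 fires, +7 burnt)
Step 4: cell (2,5)='T' (+4 fires, +7 burnt)
Step 5: cell (2,5)='F' (+5 fires, +4 burnt)
  -> target ignites at step 5
Step 6: cell (2,5)='.' (+2 fires, +5 burnt)
Step 7: cell (2,5)='.' (+1 fires, +2 burnt)
Step 8: cell (2,5)='.' (+0 fires, +1 burnt)
  fire out at step 8

5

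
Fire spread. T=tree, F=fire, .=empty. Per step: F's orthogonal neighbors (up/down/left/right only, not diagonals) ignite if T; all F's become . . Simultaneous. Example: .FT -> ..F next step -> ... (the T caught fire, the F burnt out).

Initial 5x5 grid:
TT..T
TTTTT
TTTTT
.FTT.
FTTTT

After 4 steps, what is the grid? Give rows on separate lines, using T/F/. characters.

Step 1: 3 trees catch fire, 2 burn out
  TT..T
  TTTTT
  TFTTT
  ..FT.
  .FTTT
Step 2: 5 trees catch fire, 3 burn out
  TT..T
  TFTTT
  F.FTT
  ...F.
  ..FTT
Step 3: 5 trees catch fire, 5 burn out
  TF..T
  F.FTT
  ...FT
  .....
  ...FT
Step 4: 4 trees catch fire, 5 burn out
  F...T
  ...FT
  ....F
  .....
  ....F

F...T
...FT
....F
.....
....F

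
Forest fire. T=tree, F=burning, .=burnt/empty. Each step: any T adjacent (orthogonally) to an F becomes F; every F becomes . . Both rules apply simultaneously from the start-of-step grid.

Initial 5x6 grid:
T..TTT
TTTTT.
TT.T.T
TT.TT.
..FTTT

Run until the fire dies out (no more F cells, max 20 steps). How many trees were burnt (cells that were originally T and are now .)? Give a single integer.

Answer: 19

Derivation:
Step 1: +1 fires, +1 burnt (F count now 1)
Step 2: +2 fires, +1 burnt (F count now 2)
Step 3: +3 fires, +2 burnt (F count now 3)
Step 4: +1 fires, +3 burnt (F count now 1)
Step 5: +3 fires, +1 burnt (F count now 3)
Step 6: +2 fires, +3 burnt (F count now 2)
Step 7: +3 fires, +2 burnt (F count now 3)
Step 8: +3 fires, +3 burnt (F count now 3)
Step 9: +1 fires, +3 burnt (F count now 1)
Step 10: +0 fires, +1 burnt (F count now 0)
Fire out after step 10
Initially T: 20, now '.': 29
Total burnt (originally-T cells now '.'): 19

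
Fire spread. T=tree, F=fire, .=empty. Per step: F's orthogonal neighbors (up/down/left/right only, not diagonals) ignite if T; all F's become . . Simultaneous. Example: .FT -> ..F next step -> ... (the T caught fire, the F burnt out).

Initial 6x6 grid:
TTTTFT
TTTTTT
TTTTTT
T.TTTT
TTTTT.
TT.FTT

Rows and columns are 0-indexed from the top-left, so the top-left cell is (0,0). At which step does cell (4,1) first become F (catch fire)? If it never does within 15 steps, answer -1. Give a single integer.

Step 1: cell (4,1)='T' (+5 fires, +2 burnt)
Step 2: cell (4,1)='T' (+8 fires, +5 burnt)
Step 3: cell (4,1)='F' (+7 fires, +8 burnt)
  -> target ignites at step 3
Step 4: cell (4,1)='.' (+6 fires, +7 burnt)
Step 5: cell (4,1)='.' (+4 fires, +6 burnt)
Step 6: cell (4,1)='.' (+1 fires, +4 burnt)
Step 7: cell (4,1)='.' (+0 fires, +1 burnt)
  fire out at step 7

3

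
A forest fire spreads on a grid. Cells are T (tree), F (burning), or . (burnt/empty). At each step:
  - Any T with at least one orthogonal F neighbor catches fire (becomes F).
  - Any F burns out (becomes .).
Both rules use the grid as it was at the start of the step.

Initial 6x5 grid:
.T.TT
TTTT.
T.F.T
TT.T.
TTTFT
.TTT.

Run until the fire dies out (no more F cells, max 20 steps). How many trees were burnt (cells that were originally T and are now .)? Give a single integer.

Step 1: +5 fires, +2 burnt (F count now 5)
Step 2: +4 fires, +5 burnt (F count now 4)
Step 3: +6 fires, +4 burnt (F count now 6)
Step 4: +3 fires, +6 burnt (F count now 3)
Step 5: +0 fires, +3 burnt (F count now 0)
Fire out after step 5
Initially T: 19, now '.': 29
Total burnt (originally-T cells now '.'): 18

Answer: 18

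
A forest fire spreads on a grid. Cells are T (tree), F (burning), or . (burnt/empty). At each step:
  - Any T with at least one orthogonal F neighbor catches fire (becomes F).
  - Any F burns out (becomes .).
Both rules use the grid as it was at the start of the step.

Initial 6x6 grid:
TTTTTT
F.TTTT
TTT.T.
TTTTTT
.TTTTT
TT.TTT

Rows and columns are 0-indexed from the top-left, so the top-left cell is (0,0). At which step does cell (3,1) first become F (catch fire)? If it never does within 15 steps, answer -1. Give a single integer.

Step 1: cell (3,1)='T' (+2 fires, +1 burnt)
Step 2: cell (3,1)='T' (+3 fires, +2 burnt)
Step 3: cell (3,1)='F' (+3 fires, +3 burnt)
  -> target ignites at step 3
Step 4: cell (3,1)='.' (+4 fires, +3 burnt)
Step 5: cell (3,1)='.' (+5 fires, +4 burnt)
Step 6: cell (3,1)='.' (+5 fires, +5 burnt)
Step 7: cell (3,1)='.' (+5 fires, +5 burnt)
Step 8: cell (3,1)='.' (+2 fires, +5 burnt)
Step 9: cell (3,1)='.' (+1 fires, +2 burnt)
Step 10: cell (3,1)='.' (+0 fires, +1 burnt)
  fire out at step 10

3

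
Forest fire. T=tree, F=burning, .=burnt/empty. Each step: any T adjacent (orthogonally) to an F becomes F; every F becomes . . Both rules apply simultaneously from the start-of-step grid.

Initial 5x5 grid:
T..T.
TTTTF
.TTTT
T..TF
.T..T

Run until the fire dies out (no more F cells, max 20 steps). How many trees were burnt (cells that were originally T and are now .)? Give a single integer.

Step 1: +4 fires, +2 burnt (F count now 4)
Step 2: +3 fires, +4 burnt (F count now 3)
Step 3: +2 fires, +3 burnt (F count now 2)
Step 4: +2 fires, +2 burnt (F count now 2)
Step 5: +1 fires, +2 burnt (F count now 1)
Step 6: +0 fires, +1 burnt (F count now 0)
Fire out after step 6
Initially T: 14, now '.': 23
Total burnt (originally-T cells now '.'): 12

Answer: 12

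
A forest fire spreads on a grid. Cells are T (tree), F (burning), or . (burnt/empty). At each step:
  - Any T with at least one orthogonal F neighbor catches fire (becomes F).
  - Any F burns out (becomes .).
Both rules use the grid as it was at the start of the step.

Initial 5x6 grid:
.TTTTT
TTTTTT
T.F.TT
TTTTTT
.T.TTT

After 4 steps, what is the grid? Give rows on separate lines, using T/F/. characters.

Step 1: 2 trees catch fire, 1 burn out
  .TTTTT
  TTFTTT
  T...TT
  TTFTTT
  .T.TTT
Step 2: 5 trees catch fire, 2 burn out
  .TFTTT
  TF.FTT
  T...TT
  TF.FTT
  .T.TTT
Step 3: 8 trees catch fire, 5 burn out
  .F.FTT
  F...FT
  T...TT
  F...FT
  .F.FTT
Step 4: 6 trees catch fire, 8 burn out
  ....FT
  .....F
  F...FT
  .....F
  ....FT

....FT
.....F
F...FT
.....F
....FT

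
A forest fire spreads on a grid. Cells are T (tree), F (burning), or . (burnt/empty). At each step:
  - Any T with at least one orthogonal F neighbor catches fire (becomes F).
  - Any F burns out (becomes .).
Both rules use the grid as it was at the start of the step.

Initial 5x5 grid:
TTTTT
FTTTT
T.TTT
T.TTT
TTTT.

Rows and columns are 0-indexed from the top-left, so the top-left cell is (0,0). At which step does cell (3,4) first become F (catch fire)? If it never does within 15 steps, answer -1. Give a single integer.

Step 1: cell (3,4)='T' (+3 fires, +1 burnt)
Step 2: cell (3,4)='T' (+3 fires, +3 burnt)
Step 3: cell (3,4)='T' (+4 fires, +3 burnt)
Step 4: cell (3,4)='T' (+5 fires, +4 burnt)
Step 5: cell (3,4)='T' (+4 fires, +5 burnt)
Step 6: cell (3,4)='F' (+2 fires, +4 burnt)
  -> target ignites at step 6
Step 7: cell (3,4)='.' (+0 fires, +2 burnt)
  fire out at step 7

6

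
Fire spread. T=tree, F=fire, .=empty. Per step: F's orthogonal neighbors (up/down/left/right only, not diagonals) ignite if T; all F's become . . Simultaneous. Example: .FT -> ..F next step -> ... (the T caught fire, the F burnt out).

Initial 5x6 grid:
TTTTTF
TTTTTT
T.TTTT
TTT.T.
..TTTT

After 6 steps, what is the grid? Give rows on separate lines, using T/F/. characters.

Step 1: 2 trees catch fire, 1 burn out
  TTTTF.
  TTTTTF
  T.TTTT
  TTT.T.
  ..TTTT
Step 2: 3 trees catch fire, 2 burn out
  TTTF..
  TTTTF.
  T.TTTF
  TTT.T.
  ..TTTT
Step 3: 3 trees catch fire, 3 burn out
  TTF...
  TTTF..
  T.TTF.
  TTT.T.
  ..TTTT
Step 4: 4 trees catch fire, 3 burn out
  TF....
  TTF...
  T.TF..
  TTT.F.
  ..TTTT
Step 5: 4 trees catch fire, 4 burn out
  F.....
  TF....
  T.F...
  TTT...
  ..TTFT
Step 6: 4 trees catch fire, 4 burn out
  ......
  F.....
  T.....
  TTF...
  ..TF.F

......
F.....
T.....
TTF...
..TF.F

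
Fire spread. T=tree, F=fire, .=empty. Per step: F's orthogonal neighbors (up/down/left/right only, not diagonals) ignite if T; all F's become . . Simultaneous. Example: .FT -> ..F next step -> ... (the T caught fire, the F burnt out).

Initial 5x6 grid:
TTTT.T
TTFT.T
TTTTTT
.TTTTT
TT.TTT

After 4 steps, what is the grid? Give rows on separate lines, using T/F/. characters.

Step 1: 4 trees catch fire, 1 burn out
  TTFT.T
  TF.F.T
  TTFTTT
  .TTTTT
  TT.TTT
Step 2: 6 trees catch fire, 4 burn out
  TF.F.T
  F....T
  TF.FTT
  .TFTTT
  TT.TTT
Step 3: 5 trees catch fire, 6 burn out
  F....T
  .....T
  F...FT
  .F.FTT
  TT.TTT
Step 4: 4 trees catch fire, 5 burn out
  .....T
  .....T
  .....F
  ....FT
  TF.FTT

.....T
.....T
.....F
....FT
TF.FTT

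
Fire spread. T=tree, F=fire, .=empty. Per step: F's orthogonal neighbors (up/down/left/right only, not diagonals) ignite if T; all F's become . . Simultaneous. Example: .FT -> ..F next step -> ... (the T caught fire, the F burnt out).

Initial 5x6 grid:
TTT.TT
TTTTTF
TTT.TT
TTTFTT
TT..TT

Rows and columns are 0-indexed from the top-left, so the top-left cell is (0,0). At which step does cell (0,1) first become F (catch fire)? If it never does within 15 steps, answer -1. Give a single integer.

Step 1: cell (0,1)='T' (+5 fires, +2 burnt)
Step 2: cell (0,1)='T' (+7 fires, +5 burnt)
Step 3: cell (0,1)='T' (+5 fires, +7 burnt)
Step 4: cell (0,1)='T' (+4 fires, +5 burnt)
Step 5: cell (0,1)='F' (+2 fires, +4 burnt)
  -> target ignites at step 5
Step 6: cell (0,1)='.' (+1 fires, +2 burnt)
Step 7: cell (0,1)='.' (+0 fires, +1 burnt)
  fire out at step 7

5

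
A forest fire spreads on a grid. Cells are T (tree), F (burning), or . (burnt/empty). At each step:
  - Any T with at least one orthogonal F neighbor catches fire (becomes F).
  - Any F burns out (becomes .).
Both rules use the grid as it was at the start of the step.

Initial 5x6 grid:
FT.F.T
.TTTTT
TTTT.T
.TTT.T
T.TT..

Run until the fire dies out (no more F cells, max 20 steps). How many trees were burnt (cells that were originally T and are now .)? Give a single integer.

Step 1: +2 fires, +2 burnt (F count now 2)
Step 2: +4 fires, +2 burnt (F count now 4)
Step 3: +4 fires, +4 burnt (F count now 4)
Step 4: +6 fires, +4 burnt (F count now 6)
Step 5: +2 fires, +6 burnt (F count now 2)
Step 6: +0 fires, +2 burnt (F count now 0)
Fire out after step 6
Initially T: 19, now '.': 29
Total burnt (originally-T cells now '.'): 18

Answer: 18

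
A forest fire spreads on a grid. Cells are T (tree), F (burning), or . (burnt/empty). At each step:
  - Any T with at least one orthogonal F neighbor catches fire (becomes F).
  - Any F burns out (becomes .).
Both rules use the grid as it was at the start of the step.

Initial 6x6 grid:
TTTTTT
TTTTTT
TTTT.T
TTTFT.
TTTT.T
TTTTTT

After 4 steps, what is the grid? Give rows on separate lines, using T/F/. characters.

Step 1: 4 trees catch fire, 1 burn out
  TTTTTT
  TTTTTT
  TTTF.T
  TTF.F.
  TTTF.T
  TTTTTT
Step 2: 5 trees catch fire, 4 burn out
  TTTTTT
  TTTFTT
  TTF..T
  TF....
  TTF..T
  TTTFTT
Step 3: 8 trees catch fire, 5 burn out
  TTTFTT
  TTF.FT
  TF...T
  F.....
  TF...T
  TTF.FT
Step 4: 8 trees catch fire, 8 burn out
  TTF.FT
  TF...F
  F....T
  ......
  F....T
  TF...F

TTF.FT
TF...F
F....T
......
F....T
TF...F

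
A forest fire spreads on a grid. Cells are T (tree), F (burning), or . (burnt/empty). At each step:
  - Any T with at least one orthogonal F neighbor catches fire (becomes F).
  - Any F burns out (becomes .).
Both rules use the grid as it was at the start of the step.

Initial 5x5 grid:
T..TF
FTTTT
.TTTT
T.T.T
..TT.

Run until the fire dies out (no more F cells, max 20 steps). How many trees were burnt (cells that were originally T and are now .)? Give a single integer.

Step 1: +4 fires, +2 burnt (F count now 4)
Step 2: +4 fires, +4 burnt (F count now 4)
Step 3: +3 fires, +4 burnt (F count now 3)
Step 4: +1 fires, +3 burnt (F count now 1)
Step 5: +1 fires, +1 burnt (F count now 1)
Step 6: +1 fires, +1 burnt (F count now 1)
Step 7: +0 fires, +1 burnt (F count now 0)
Fire out after step 7
Initially T: 15, now '.': 24
Total burnt (originally-T cells now '.'): 14

Answer: 14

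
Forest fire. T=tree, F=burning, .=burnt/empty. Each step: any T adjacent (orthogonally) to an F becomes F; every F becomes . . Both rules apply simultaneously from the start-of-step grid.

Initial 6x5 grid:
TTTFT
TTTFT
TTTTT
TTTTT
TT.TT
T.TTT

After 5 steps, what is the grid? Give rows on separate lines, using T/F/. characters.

Step 1: 5 trees catch fire, 2 burn out
  TTF.F
  TTF.F
  TTTFT
  TTTTT
  TT.TT
  T.TTT
Step 2: 5 trees catch fire, 5 burn out
  TF...
  TF...
  TTF.F
  TTTFT
  TT.TT
  T.TTT
Step 3: 6 trees catch fire, 5 burn out
  F....
  F....
  TF...
  TTF.F
  TT.FT
  T.TTT
Step 4: 4 trees catch fire, 6 burn out
  .....
  .....
  F....
  TF...
  TT..F
  T.TFT
Step 5: 4 trees catch fire, 4 burn out
  .....
  .....
  .....
  F....
  TF...
  T.F.F

.....
.....
.....
F....
TF...
T.F.F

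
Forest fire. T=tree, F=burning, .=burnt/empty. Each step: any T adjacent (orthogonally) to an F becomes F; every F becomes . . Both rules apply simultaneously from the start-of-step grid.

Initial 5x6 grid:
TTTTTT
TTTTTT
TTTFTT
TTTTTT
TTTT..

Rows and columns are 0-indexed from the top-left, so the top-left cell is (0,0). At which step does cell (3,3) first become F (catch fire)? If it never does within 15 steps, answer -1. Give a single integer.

Step 1: cell (3,3)='F' (+4 fires, +1 burnt)
  -> target ignites at step 1
Step 2: cell (3,3)='.' (+8 fires, +4 burnt)
Step 3: cell (3,3)='.' (+8 fires, +8 burnt)
Step 4: cell (3,3)='.' (+5 fires, +8 burnt)
Step 5: cell (3,3)='.' (+2 fires, +5 burnt)
Step 6: cell (3,3)='.' (+0 fires, +2 burnt)
  fire out at step 6

1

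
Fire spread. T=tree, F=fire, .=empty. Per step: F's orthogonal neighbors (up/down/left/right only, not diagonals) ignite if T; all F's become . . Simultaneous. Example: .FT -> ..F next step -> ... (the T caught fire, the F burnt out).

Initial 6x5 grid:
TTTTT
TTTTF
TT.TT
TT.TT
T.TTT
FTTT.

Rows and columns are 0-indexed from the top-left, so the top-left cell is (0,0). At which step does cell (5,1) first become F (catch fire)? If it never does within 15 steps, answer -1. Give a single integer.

Step 1: cell (5,1)='F' (+5 fires, +2 burnt)
  -> target ignites at step 1
Step 2: cell (5,1)='.' (+6 fires, +5 burnt)
Step 3: cell (5,1)='.' (+8 fires, +6 burnt)
Step 4: cell (5,1)='.' (+4 fires, +8 burnt)
Step 5: cell (5,1)='.' (+1 fires, +4 burnt)
Step 6: cell (5,1)='.' (+0 fires, +1 burnt)
  fire out at step 6

1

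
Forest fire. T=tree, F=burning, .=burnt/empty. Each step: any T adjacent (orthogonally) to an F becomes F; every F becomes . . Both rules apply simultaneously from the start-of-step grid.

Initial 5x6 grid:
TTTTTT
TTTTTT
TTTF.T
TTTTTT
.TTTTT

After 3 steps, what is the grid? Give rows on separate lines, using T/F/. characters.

Step 1: 3 trees catch fire, 1 burn out
  TTTTTT
  TTTFTT
  TTF..T
  TTTFTT
  .TTTTT
Step 2: 7 trees catch fire, 3 burn out
  TTTFTT
  TTF.FT
  TF...T
  TTF.FT
  .TTFTT
Step 3: 9 trees catch fire, 7 burn out
  TTF.FT
  TF...F
  F....T
  TF...F
  .TF.FT

TTF.FT
TF...F
F....T
TF...F
.TF.FT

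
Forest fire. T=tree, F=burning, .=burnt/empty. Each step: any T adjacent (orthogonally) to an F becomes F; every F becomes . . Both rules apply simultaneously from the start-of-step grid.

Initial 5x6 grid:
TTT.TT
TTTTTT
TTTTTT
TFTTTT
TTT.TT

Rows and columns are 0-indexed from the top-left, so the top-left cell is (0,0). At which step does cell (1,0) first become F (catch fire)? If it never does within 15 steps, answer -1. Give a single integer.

Step 1: cell (1,0)='T' (+4 fires, +1 burnt)
Step 2: cell (1,0)='T' (+6 fires, +4 burnt)
Step 3: cell (1,0)='F' (+5 fires, +6 burnt)
  -> target ignites at step 3
Step 4: cell (1,0)='.' (+6 fires, +5 burnt)
Step 5: cell (1,0)='.' (+3 fires, +6 burnt)
Step 6: cell (1,0)='.' (+2 fires, +3 burnt)
Step 7: cell (1,0)='.' (+1 fires, +2 burnt)
Step 8: cell (1,0)='.' (+0 fires, +1 burnt)
  fire out at step 8

3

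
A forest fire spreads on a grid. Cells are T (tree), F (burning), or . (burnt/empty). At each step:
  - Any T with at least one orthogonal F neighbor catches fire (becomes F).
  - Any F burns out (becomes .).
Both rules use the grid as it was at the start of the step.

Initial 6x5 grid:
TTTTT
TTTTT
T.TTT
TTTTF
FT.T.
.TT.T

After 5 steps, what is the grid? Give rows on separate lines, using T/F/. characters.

Step 1: 4 trees catch fire, 2 burn out
  TTTTT
  TTTTT
  T.TTF
  FTTF.
  .F.T.
  .TT.T
Step 2: 7 trees catch fire, 4 burn out
  TTTTT
  TTTTF
  F.TF.
  .FF..
  ...F.
  .FT.T
Step 3: 5 trees catch fire, 7 burn out
  TTTTF
  FTTF.
  ..F..
  .....
  .....
  ..F.T
Step 4: 4 trees catch fire, 5 burn out
  FTTF.
  .FF..
  .....
  .....
  .....
  ....T
Step 5: 2 trees catch fire, 4 burn out
  .FF..
  .....
  .....
  .....
  .....
  ....T

.FF..
.....
.....
.....
.....
....T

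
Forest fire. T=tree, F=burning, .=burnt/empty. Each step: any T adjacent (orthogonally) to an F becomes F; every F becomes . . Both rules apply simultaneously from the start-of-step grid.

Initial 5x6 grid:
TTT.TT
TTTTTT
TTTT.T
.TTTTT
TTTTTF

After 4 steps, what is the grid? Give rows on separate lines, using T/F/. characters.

Step 1: 2 trees catch fire, 1 burn out
  TTT.TT
  TTTTTT
  TTTT.T
  .TTTTF
  TTTTF.
Step 2: 3 trees catch fire, 2 burn out
  TTT.TT
  TTTTTT
  TTTT.F
  .TTTF.
  TTTF..
Step 3: 3 trees catch fire, 3 burn out
  TTT.TT
  TTTTTF
  TTTT..
  .TTF..
  TTF...
Step 4: 5 trees catch fire, 3 burn out
  TTT.TF
  TTTTF.
  TTTF..
  .TF...
  TF....

TTT.TF
TTTTF.
TTTF..
.TF...
TF....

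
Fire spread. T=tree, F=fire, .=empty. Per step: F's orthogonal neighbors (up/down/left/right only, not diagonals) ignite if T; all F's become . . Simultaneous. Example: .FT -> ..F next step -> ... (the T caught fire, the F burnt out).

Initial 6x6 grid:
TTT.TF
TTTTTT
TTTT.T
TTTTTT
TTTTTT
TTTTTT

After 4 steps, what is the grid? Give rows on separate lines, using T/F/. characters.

Step 1: 2 trees catch fire, 1 burn out
  TTT.F.
  TTTTTF
  TTTT.T
  TTTTTT
  TTTTTT
  TTTTTT
Step 2: 2 trees catch fire, 2 burn out
  TTT...
  TTTTF.
  TTTT.F
  TTTTTT
  TTTTTT
  TTTTTT
Step 3: 2 trees catch fire, 2 burn out
  TTT...
  TTTF..
  TTTT..
  TTTTTF
  TTTTTT
  TTTTTT
Step 4: 4 trees catch fire, 2 burn out
  TTT...
  TTF...
  TTTF..
  TTTTF.
  TTTTTF
  TTTTTT

TTT...
TTF...
TTTF..
TTTTF.
TTTTTF
TTTTTT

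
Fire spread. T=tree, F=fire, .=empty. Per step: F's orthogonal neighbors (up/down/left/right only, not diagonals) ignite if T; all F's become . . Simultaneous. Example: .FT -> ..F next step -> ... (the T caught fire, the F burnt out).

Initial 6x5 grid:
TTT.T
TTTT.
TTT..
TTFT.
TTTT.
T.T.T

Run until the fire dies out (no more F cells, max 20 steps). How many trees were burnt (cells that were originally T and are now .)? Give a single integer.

Answer: 19

Derivation:
Step 1: +4 fires, +1 burnt (F count now 4)
Step 2: +6 fires, +4 burnt (F count now 6)
Step 3: +5 fires, +6 burnt (F count now 5)
Step 4: +3 fires, +5 burnt (F count now 3)
Step 5: +1 fires, +3 burnt (F count now 1)
Step 6: +0 fires, +1 burnt (F count now 0)
Fire out after step 6
Initially T: 21, now '.': 28
Total burnt (originally-T cells now '.'): 19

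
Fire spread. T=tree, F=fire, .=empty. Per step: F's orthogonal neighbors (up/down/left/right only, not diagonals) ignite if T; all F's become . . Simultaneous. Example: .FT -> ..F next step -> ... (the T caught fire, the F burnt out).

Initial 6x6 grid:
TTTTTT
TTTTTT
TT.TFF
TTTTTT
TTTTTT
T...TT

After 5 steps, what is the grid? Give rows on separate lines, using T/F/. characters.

Step 1: 5 trees catch fire, 2 burn out
  TTTTTT
  TTTTFF
  TT.F..
  TTTTFF
  TTTTTT
  T...TT
Step 2: 6 trees catch fire, 5 burn out
  TTTTFF
  TTTF..
  TT....
  TTTF..
  TTTTFF
  T...TT
Step 3: 6 trees catch fire, 6 burn out
  TTTF..
  TTF...
  TT....
  TTF...
  TTTF..
  T...FF
Step 4: 4 trees catch fire, 6 burn out
  TTF...
  TF....
  TT....
  TF....
  TTF...
  T.....
Step 5: 5 trees catch fire, 4 burn out
  TF....
  F.....
  TF....
  F.....
  TF....
  T.....

TF....
F.....
TF....
F.....
TF....
T.....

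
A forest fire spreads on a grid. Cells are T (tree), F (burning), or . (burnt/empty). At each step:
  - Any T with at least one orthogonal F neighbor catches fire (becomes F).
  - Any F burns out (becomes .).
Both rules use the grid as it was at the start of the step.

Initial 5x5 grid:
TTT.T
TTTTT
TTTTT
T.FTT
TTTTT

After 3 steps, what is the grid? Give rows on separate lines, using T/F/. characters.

Step 1: 3 trees catch fire, 1 burn out
  TTT.T
  TTTTT
  TTFTT
  T..FT
  TTFTT
Step 2: 6 trees catch fire, 3 burn out
  TTT.T
  TTFTT
  TF.FT
  T...F
  TF.FT
Step 3: 7 trees catch fire, 6 burn out
  TTF.T
  TF.FT
  F...F
  T....
  F...F

TTF.T
TF.FT
F...F
T....
F...F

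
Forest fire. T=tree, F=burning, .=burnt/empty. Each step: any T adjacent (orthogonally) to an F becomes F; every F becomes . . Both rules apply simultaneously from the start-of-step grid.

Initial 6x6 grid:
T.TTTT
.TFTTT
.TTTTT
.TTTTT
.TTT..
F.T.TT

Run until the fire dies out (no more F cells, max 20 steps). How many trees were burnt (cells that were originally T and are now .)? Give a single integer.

Answer: 22

Derivation:
Step 1: +4 fires, +2 burnt (F count now 4)
Step 2: +5 fires, +4 burnt (F count now 5)
Step 3: +6 fires, +5 burnt (F count now 6)
Step 4: +6 fires, +6 burnt (F count now 6)
Step 5: +1 fires, +6 burnt (F count now 1)
Step 6: +0 fires, +1 burnt (F count now 0)
Fire out after step 6
Initially T: 25, now '.': 33
Total burnt (originally-T cells now '.'): 22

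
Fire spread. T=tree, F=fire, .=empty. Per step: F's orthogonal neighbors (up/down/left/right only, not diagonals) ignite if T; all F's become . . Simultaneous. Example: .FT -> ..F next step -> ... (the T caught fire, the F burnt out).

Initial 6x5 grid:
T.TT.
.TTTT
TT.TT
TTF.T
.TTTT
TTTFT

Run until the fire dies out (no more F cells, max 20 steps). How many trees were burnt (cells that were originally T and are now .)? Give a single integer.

Answer: 21

Derivation:
Step 1: +5 fires, +2 burnt (F count now 5)
Step 2: +5 fires, +5 burnt (F count now 5)
Step 3: +4 fires, +5 burnt (F count now 4)
Step 4: +2 fires, +4 burnt (F count now 2)
Step 5: +4 fires, +2 burnt (F count now 4)
Step 6: +1 fires, +4 burnt (F count now 1)
Step 7: +0 fires, +1 burnt (F count now 0)
Fire out after step 7
Initially T: 22, now '.': 29
Total burnt (originally-T cells now '.'): 21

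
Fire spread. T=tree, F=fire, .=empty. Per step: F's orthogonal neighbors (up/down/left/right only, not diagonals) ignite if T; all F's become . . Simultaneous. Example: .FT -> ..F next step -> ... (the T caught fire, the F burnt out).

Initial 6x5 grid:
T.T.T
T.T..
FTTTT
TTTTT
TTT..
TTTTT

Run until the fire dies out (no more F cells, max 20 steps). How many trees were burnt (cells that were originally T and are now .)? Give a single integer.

Answer: 21

Derivation:
Step 1: +3 fires, +1 burnt (F count now 3)
Step 2: +4 fires, +3 burnt (F count now 4)
Step 3: +5 fires, +4 burnt (F count now 5)
Step 4: +5 fires, +5 burnt (F count now 5)
Step 5: +2 fires, +5 burnt (F count now 2)
Step 6: +1 fires, +2 burnt (F count now 1)
Step 7: +1 fires, +1 burnt (F count now 1)
Step 8: +0 fires, +1 burnt (F count now 0)
Fire out after step 8
Initially T: 22, now '.': 29
Total burnt (originally-T cells now '.'): 21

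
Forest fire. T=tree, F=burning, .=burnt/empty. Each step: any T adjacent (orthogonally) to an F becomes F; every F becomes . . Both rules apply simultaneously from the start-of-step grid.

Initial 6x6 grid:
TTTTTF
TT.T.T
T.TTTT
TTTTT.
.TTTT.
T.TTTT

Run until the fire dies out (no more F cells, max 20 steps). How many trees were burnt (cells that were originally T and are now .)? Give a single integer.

Step 1: +2 fires, +1 burnt (F count now 2)
Step 2: +2 fires, +2 burnt (F count now 2)
Step 3: +3 fires, +2 burnt (F count now 3)
Step 4: +3 fires, +3 burnt (F count now 3)
Step 5: +5 fires, +3 burnt (F count now 5)
Step 6: +4 fires, +5 burnt (F count now 4)
Step 7: +5 fires, +4 burnt (F count now 5)
Step 8: +3 fires, +5 burnt (F count now 3)
Step 9: +0 fires, +3 burnt (F count now 0)
Fire out after step 9
Initially T: 28, now '.': 35
Total burnt (originally-T cells now '.'): 27

Answer: 27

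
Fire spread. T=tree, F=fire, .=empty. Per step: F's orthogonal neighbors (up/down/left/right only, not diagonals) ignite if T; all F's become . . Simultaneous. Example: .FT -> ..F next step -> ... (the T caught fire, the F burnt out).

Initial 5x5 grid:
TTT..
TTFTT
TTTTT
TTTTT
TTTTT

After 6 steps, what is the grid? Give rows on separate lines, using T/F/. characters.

Step 1: 4 trees catch fire, 1 burn out
  TTF..
  TF.FT
  TTFTT
  TTTTT
  TTTTT
Step 2: 6 trees catch fire, 4 burn out
  TF...
  F...F
  TF.FT
  TTFTT
  TTTTT
Step 3: 6 trees catch fire, 6 burn out
  F....
  .....
  F...F
  TF.FT
  TTFTT
Step 4: 4 trees catch fire, 6 burn out
  .....
  .....
  .....
  F...F
  TF.FT
Step 5: 2 trees catch fire, 4 burn out
  .....
  .....
  .....
  .....
  F...F
Step 6: 0 trees catch fire, 2 burn out
  .....
  .....
  .....
  .....
  .....

.....
.....
.....
.....
.....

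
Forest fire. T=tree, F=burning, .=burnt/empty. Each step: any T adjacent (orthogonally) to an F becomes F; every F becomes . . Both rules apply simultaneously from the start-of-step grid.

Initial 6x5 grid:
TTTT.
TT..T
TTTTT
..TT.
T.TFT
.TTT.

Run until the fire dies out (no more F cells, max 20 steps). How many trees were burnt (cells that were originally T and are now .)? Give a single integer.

Answer: 19

Derivation:
Step 1: +4 fires, +1 burnt (F count now 4)
Step 2: +3 fires, +4 burnt (F count now 3)
Step 3: +3 fires, +3 burnt (F count now 3)
Step 4: +2 fires, +3 burnt (F count now 2)
Step 5: +2 fires, +2 burnt (F count now 2)
Step 6: +2 fires, +2 burnt (F count now 2)
Step 7: +2 fires, +2 burnt (F count now 2)
Step 8: +1 fires, +2 burnt (F count now 1)
Step 9: +0 fires, +1 burnt (F count now 0)
Fire out after step 9
Initially T: 20, now '.': 29
Total burnt (originally-T cells now '.'): 19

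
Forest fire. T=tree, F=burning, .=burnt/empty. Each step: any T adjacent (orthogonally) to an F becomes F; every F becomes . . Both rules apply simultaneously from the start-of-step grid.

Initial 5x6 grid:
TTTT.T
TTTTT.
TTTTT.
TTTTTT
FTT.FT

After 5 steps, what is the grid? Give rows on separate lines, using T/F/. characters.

Step 1: 4 trees catch fire, 2 burn out
  TTTT.T
  TTTTT.
  TTTTT.
  FTTTFT
  .FT..F
Step 2: 6 trees catch fire, 4 burn out
  TTTT.T
  TTTTT.
  FTTTF.
  .FTF.F
  ..F...
Step 3: 5 trees catch fire, 6 burn out
  TTTT.T
  FTTTF.
  .FTF..
  ..F...
  ......
Step 4: 4 trees catch fire, 5 burn out
  FTTT.T
  .FTF..
  ..F...
  ......
  ......
Step 5: 3 trees catch fire, 4 burn out
  .FTF.T
  ..F...
  ......
  ......
  ......

.FTF.T
..F...
......
......
......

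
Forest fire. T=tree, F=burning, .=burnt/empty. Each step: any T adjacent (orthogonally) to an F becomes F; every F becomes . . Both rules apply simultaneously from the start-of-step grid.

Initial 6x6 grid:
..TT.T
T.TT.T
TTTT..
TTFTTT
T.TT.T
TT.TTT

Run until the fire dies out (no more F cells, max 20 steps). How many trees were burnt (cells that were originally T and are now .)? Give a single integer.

Step 1: +4 fires, +1 burnt (F count now 4)
Step 2: +6 fires, +4 burnt (F count now 6)
Step 3: +6 fires, +6 burnt (F count now 6)
Step 4: +5 fires, +6 burnt (F count now 5)
Step 5: +2 fires, +5 burnt (F count now 2)
Step 6: +0 fires, +2 burnt (F count now 0)
Fire out after step 6
Initially T: 25, now '.': 34
Total burnt (originally-T cells now '.'): 23

Answer: 23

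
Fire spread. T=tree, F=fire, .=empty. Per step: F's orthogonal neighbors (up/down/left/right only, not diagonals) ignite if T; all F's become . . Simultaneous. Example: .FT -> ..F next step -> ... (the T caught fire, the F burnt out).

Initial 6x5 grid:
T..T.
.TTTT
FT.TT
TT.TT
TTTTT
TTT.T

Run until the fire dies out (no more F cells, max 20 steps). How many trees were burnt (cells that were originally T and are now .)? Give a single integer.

Step 1: +2 fires, +1 burnt (F count now 2)
Step 2: +3 fires, +2 burnt (F count now 3)
Step 3: +3 fires, +3 burnt (F count now 3)
Step 4: +3 fires, +3 burnt (F count now 3)
Step 5: +5 fires, +3 burnt (F count now 5)
Step 6: +3 fires, +5 burnt (F count now 3)
Step 7: +2 fires, +3 burnt (F count now 2)
Step 8: +0 fires, +2 burnt (F count now 0)
Fire out after step 8
Initially T: 22, now '.': 29
Total burnt (originally-T cells now '.'): 21

Answer: 21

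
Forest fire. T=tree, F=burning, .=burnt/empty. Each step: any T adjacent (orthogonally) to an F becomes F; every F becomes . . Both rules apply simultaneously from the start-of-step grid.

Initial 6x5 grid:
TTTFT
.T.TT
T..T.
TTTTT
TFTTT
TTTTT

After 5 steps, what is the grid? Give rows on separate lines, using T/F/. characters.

Step 1: 7 trees catch fire, 2 burn out
  TTF.F
  .T.FT
  T..T.
  TFTTT
  F.FTT
  TFTTT
Step 2: 8 trees catch fire, 7 burn out
  TF...
  .T..F
  T..F.
  F.FTT
  ...FT
  F.FTT
Step 3: 6 trees catch fire, 8 burn out
  F....
  .F...
  F....
  ...FT
  ....F
  ...FT
Step 4: 2 trees catch fire, 6 burn out
  .....
  .....
  .....
  ....F
  .....
  ....F
Step 5: 0 trees catch fire, 2 burn out
  .....
  .....
  .....
  .....
  .....
  .....

.....
.....
.....
.....
.....
.....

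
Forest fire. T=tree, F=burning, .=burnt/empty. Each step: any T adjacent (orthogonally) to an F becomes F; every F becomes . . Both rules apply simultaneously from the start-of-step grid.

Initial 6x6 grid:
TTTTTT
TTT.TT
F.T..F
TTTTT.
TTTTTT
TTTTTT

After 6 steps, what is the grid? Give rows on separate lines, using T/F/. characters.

Step 1: 3 trees catch fire, 2 burn out
  TTTTTT
  FTT.TF
  ..T...
  FTTTT.
  TTTTTT
  TTTTTT
Step 2: 6 trees catch fire, 3 burn out
  FTTTTF
  .FT.F.
  ..T...
  .FTTT.
  FTTTTT
  TTTTTT
Step 3: 6 trees catch fire, 6 burn out
  .FTTF.
  ..F...
  ..T...
  ..FTT.
  .FTTTT
  FTTTTT
Step 4: 6 trees catch fire, 6 burn out
  ..FF..
  ......
  ..F...
  ...FT.
  ..FTTT
  .FTTTT
Step 5: 3 trees catch fire, 6 burn out
  ......
  ......
  ......
  ....F.
  ...FTT
  ..FTTT
Step 6: 2 trees catch fire, 3 burn out
  ......
  ......
  ......
  ......
  ....FT
  ...FTT

......
......
......
......
....FT
...FTT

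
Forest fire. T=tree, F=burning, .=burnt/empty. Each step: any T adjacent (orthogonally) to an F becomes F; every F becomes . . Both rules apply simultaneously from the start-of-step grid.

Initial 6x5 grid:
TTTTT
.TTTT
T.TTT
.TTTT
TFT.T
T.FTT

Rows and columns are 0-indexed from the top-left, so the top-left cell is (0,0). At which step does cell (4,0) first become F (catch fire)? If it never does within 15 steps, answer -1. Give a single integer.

Step 1: cell (4,0)='F' (+4 fires, +2 burnt)
  -> target ignites at step 1
Step 2: cell (4,0)='.' (+3 fires, +4 burnt)
Step 3: cell (4,0)='.' (+3 fires, +3 burnt)
Step 4: cell (4,0)='.' (+3 fires, +3 burnt)
Step 5: cell (4,0)='.' (+4 fires, +3 burnt)
Step 6: cell (4,0)='.' (+3 fires, +4 burnt)
Step 7: cell (4,0)='.' (+2 fires, +3 burnt)
Step 8: cell (4,0)='.' (+0 fires, +2 burnt)
  fire out at step 8

1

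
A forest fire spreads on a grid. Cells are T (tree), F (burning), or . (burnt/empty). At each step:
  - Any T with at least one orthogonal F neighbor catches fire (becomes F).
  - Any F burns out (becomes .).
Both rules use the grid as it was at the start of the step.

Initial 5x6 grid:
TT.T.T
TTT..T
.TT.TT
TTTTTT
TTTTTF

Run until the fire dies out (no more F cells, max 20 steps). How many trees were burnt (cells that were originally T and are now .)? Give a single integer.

Answer: 22

Derivation:
Step 1: +2 fires, +1 burnt (F count now 2)
Step 2: +3 fires, +2 burnt (F count now 3)
Step 3: +4 fires, +3 burnt (F count now 4)
Step 4: +3 fires, +4 burnt (F count now 3)
Step 5: +3 fires, +3 burnt (F count now 3)
Step 6: +3 fires, +3 burnt (F count now 3)
Step 7: +1 fires, +3 burnt (F count now 1)
Step 8: +2 fires, +1 burnt (F count now 2)
Step 9: +1 fires, +2 burnt (F count now 1)
Step 10: +0 fires, +1 burnt (F count now 0)
Fire out after step 10
Initially T: 23, now '.': 29
Total burnt (originally-T cells now '.'): 22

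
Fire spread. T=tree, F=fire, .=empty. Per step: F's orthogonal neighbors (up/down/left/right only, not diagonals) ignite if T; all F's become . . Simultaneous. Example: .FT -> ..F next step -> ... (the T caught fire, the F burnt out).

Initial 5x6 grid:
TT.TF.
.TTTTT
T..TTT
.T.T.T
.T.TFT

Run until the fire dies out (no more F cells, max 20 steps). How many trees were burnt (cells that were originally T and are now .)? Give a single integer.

Answer: 15

Derivation:
Step 1: +4 fires, +2 burnt (F count now 4)
Step 2: +5 fires, +4 burnt (F count now 5)
Step 3: +3 fires, +5 burnt (F count now 3)
Step 4: +1 fires, +3 burnt (F count now 1)
Step 5: +1 fires, +1 burnt (F count now 1)
Step 6: +1 fires, +1 burnt (F count now 1)
Step 7: +0 fires, +1 burnt (F count now 0)
Fire out after step 7
Initially T: 18, now '.': 27
Total burnt (originally-T cells now '.'): 15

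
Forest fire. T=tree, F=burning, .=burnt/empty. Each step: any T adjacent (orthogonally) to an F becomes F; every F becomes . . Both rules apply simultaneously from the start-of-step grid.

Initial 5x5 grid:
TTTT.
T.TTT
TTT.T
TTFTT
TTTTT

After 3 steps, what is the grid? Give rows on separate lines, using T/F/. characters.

Step 1: 4 trees catch fire, 1 burn out
  TTTT.
  T.TTT
  TTF.T
  TF.FT
  TTFTT
Step 2: 6 trees catch fire, 4 burn out
  TTTT.
  T.FTT
  TF..T
  F...F
  TF.FT
Step 3: 6 trees catch fire, 6 burn out
  TTFT.
  T..FT
  F...F
  .....
  F...F

TTFT.
T..FT
F...F
.....
F...F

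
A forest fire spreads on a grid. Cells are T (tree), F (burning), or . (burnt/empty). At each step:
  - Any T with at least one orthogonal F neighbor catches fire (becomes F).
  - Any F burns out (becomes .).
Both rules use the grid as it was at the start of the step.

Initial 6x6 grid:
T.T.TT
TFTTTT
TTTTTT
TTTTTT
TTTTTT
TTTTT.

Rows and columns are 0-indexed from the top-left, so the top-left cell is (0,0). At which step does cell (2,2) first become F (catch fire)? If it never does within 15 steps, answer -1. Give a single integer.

Step 1: cell (2,2)='T' (+3 fires, +1 burnt)
Step 2: cell (2,2)='F' (+6 fires, +3 burnt)
  -> target ignites at step 2
Step 3: cell (2,2)='.' (+5 fires, +6 burnt)
Step 4: cell (2,2)='.' (+7 fires, +5 burnt)
Step 5: cell (2,2)='.' (+6 fires, +7 burnt)
Step 6: cell (2,2)='.' (+3 fires, +6 burnt)
Step 7: cell (2,2)='.' (+2 fires, +3 burnt)
Step 8: cell (2,2)='.' (+0 fires, +2 burnt)
  fire out at step 8

2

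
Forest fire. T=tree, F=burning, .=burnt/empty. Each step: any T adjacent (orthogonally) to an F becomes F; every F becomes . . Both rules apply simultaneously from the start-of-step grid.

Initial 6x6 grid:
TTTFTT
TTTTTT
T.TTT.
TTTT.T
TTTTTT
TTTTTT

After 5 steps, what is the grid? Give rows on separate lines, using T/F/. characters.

Step 1: 3 trees catch fire, 1 burn out
  TTF.FT
  TTTFTT
  T.TTT.
  TTTT.T
  TTTTTT
  TTTTTT
Step 2: 5 trees catch fire, 3 burn out
  TF...F
  TTF.FT
  T.TFT.
  TTTT.T
  TTTTTT
  TTTTTT
Step 3: 6 trees catch fire, 5 burn out
  F.....
  TF...F
  T.F.F.
  TTTF.T
  TTTTTT
  TTTTTT
Step 4: 3 trees catch fire, 6 burn out
  ......
  F.....
  T.....
  TTF..T
  TTTFTT
  TTTTTT
Step 5: 5 trees catch fire, 3 burn out
  ......
  ......
  F.....
  TF...T
  TTF.FT
  TTTFTT

......
......
F.....
TF...T
TTF.FT
TTTFTT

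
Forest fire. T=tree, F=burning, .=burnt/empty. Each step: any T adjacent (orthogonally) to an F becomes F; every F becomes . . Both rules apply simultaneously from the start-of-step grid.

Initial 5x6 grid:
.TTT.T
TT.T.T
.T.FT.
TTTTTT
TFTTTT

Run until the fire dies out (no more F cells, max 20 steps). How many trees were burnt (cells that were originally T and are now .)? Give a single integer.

Answer: 19

Derivation:
Step 1: +6 fires, +2 burnt (F count now 6)
Step 2: +6 fires, +6 burnt (F count now 6)
Step 3: +4 fires, +6 burnt (F count now 4)
Step 4: +3 fires, +4 burnt (F count now 3)
Step 5: +0 fires, +3 burnt (F count now 0)
Fire out after step 5
Initially T: 21, now '.': 28
Total burnt (originally-T cells now '.'): 19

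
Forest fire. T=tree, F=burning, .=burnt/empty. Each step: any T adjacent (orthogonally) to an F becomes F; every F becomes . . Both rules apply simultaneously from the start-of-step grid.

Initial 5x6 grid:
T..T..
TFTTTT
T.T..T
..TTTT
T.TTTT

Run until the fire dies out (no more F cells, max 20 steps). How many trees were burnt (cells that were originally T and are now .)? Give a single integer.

Answer: 18

Derivation:
Step 1: +2 fires, +1 burnt (F count now 2)
Step 2: +4 fires, +2 burnt (F count now 4)
Step 3: +3 fires, +4 burnt (F count now 3)
Step 4: +3 fires, +3 burnt (F count now 3)
Step 5: +3 fires, +3 burnt (F count now 3)
Step 6: +2 fires, +3 burnt (F count now 2)
Step 7: +1 fires, +2 burnt (F count now 1)
Step 8: +0 fires, +1 burnt (F count now 0)
Fire out after step 8
Initially T: 19, now '.': 29
Total burnt (originally-T cells now '.'): 18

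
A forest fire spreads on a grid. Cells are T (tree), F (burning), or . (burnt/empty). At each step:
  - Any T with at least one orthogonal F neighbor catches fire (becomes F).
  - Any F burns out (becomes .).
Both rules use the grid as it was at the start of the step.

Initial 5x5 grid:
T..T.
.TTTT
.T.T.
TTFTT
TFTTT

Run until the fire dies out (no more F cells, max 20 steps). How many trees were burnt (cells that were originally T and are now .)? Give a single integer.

Step 1: +4 fires, +2 burnt (F count now 4)
Step 2: +5 fires, +4 burnt (F count now 5)
Step 3: +3 fires, +5 burnt (F count now 3)
Step 4: +3 fires, +3 burnt (F count now 3)
Step 5: +0 fires, +3 burnt (F count now 0)
Fire out after step 5
Initially T: 16, now '.': 24
Total burnt (originally-T cells now '.'): 15

Answer: 15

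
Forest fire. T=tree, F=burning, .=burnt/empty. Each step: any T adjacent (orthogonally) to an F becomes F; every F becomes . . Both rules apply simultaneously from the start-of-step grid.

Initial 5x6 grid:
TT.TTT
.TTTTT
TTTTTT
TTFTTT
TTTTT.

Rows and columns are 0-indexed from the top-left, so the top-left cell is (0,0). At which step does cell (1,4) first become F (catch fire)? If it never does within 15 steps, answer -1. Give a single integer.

Step 1: cell (1,4)='T' (+4 fires, +1 burnt)
Step 2: cell (1,4)='T' (+7 fires, +4 burnt)
Step 3: cell (1,4)='T' (+7 fires, +7 burnt)
Step 4: cell (1,4)='F' (+4 fires, +7 burnt)
  -> target ignites at step 4
Step 5: cell (1,4)='.' (+3 fires, +4 burnt)
Step 6: cell (1,4)='.' (+1 fires, +3 burnt)
Step 7: cell (1,4)='.' (+0 fires, +1 burnt)
  fire out at step 7

4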